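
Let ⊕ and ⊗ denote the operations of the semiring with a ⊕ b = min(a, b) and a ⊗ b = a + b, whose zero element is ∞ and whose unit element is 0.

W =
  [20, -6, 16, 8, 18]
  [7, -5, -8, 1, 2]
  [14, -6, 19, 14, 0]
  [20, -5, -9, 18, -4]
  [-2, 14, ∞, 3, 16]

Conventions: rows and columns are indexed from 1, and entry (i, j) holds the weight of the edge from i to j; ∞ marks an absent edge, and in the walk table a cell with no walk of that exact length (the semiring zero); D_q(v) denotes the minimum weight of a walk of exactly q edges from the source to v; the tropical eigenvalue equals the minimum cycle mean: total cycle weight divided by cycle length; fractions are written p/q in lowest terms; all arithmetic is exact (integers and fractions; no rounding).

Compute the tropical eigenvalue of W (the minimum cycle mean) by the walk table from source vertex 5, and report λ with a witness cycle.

q=0: [∞, ∞, ∞, ∞, 0]
q=1: [-2, 14, ∞, 3, 16]
q=2: [14, -8, -6, 6, -1]
q=3: [-3, -13, -16, -7, -6]
q=4: [-8, -22, -21, -12, -16]
q=5: [-18, -27, -30, -21, -21]
Optimal cycle mean attained by: cycle 2->3->2, total (-8) + (-6), length 2.
Answer: λ = -7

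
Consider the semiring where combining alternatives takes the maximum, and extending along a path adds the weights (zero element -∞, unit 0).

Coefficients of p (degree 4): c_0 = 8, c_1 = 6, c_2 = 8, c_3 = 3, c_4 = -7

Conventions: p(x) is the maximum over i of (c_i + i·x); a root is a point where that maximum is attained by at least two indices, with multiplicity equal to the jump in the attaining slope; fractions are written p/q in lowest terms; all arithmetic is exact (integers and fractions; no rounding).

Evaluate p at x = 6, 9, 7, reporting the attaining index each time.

p(6) = max(8+0·6=8, 6+1·6=12, 8+2·6=20, 3+3·6=21, -7+4·6=17) = 21 (attained by i=3)
p(9) = max(8+0·9=8, 6+1·9=15, 8+2·9=26, 3+3·9=30, -7+4·9=29) = 30 (attained by i=3)
p(7) = max(8+0·7=8, 6+1·7=13, 8+2·7=22, 3+3·7=24, -7+4·7=21) = 24 (attained by i=3)
Answer: p(6) = 21; p(9) = 30; p(7) = 24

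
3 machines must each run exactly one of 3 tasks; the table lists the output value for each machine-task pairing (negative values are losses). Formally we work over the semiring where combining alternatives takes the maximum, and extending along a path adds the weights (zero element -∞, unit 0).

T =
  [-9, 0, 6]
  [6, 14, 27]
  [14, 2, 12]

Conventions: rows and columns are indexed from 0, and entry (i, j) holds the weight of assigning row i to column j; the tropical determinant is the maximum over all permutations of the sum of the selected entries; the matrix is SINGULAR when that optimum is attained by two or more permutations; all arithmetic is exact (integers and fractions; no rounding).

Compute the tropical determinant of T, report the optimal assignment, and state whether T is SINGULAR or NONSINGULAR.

σ = (0, 1, 2): (-9) + 14 + 12 = 17
σ = (0, 2, 1): (-9) + 27 + 2 = 20
σ = (1, 0, 2): 0 + 6 + 12 = 18
σ = (1, 2, 0): 0 + 27 + 14 = 41
σ = (2, 0, 1): 6 + 6 + 2 = 14
σ = (2, 1, 0): 6 + 14 + 14 = 34
Optimal value attained by: σ = (1, 2, 0).
Answer: det⊕(T) = 41; verdict: NONSINGULAR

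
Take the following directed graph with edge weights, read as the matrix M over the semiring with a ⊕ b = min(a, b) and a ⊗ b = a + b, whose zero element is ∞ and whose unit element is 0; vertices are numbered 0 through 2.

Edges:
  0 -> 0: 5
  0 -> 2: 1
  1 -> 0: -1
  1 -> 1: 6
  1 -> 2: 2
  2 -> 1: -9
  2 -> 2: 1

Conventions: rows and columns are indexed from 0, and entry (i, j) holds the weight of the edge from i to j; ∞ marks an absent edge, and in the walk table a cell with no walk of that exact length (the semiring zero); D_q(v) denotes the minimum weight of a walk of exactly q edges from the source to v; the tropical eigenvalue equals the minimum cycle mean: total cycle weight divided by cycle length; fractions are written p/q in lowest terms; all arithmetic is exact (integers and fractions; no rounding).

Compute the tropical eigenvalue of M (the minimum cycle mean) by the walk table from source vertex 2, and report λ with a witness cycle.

q=0: [∞, ∞, 0]
q=1: [∞, -9, 1]
q=2: [-10, -8, -7]
q=3: [-9, -16, -9]
Optimal cycle mean attained by: cycle 1->2->1, total 2 + (-9), length 2.
Answer: λ = -7/2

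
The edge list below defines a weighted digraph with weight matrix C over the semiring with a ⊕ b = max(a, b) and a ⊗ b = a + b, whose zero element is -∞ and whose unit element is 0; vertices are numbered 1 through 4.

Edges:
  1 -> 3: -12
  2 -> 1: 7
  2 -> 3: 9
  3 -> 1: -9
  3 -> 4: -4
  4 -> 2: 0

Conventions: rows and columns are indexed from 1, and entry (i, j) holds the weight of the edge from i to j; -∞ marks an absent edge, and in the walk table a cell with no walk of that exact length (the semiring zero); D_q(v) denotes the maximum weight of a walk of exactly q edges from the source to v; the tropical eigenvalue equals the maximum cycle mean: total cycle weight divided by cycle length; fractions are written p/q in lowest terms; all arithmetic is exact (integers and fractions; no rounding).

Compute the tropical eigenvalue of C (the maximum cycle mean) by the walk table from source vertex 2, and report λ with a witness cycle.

q=0: [-∞, 0, -∞, -∞]
q=1: [7, -∞, 9, -∞]
q=2: [0, -∞, -5, 5]
q=3: [-14, 5, -12, -9]
q=4: [12, -9, 14, -16]
Optimal cycle mean attained by: cycle 2->3->4->2, total 9 + (-4) + 0, length 3.
Answer: λ = 5/3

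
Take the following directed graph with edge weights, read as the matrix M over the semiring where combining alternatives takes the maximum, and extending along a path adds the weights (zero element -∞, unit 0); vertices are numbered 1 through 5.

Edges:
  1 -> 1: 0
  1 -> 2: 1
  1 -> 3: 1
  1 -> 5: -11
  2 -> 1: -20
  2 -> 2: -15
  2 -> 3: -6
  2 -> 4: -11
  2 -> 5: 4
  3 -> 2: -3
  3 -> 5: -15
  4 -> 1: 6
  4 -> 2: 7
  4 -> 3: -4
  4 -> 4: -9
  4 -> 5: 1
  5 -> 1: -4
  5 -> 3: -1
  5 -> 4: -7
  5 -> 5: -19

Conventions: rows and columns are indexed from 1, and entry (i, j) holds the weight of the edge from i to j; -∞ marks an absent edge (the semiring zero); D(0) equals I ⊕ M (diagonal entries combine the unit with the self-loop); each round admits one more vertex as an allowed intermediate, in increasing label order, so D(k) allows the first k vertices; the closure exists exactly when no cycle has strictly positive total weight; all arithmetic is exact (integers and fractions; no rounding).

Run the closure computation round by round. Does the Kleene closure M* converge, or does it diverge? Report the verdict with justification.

D(0):
  [0, 1, 1, -∞, -11]
  [-20, 0, -6, -11, 4]
  [-∞, -3, 0, -∞, -15]
  [6, 7, -4, 0, 1]
  [-4, -∞, -1, -7, 0]
D(1):
  [0, 1, 1, -∞, -11]
  [-20, 0, -6, -11, 4]
  [-∞, -3, 0, -∞, -15]
  [6, 7, 7, 0, 1]
  [-4, -3, -1, -7, 0]
Detection: at round 2, diagonal entry (5, 5) turns strictly positive.
Key observation: the cycle 5->1->2->5 has total weight (-4) + 1 + 4, which is strictly positive.
Answer: DIVERGES — positive cycle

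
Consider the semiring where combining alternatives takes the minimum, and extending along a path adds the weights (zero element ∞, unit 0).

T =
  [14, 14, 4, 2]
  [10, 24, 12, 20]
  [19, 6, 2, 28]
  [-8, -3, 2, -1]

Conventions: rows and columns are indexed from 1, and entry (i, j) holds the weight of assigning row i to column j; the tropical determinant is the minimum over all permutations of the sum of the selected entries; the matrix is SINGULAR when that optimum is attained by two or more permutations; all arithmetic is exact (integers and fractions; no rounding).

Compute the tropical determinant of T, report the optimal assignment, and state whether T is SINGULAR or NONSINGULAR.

σ = (1, 2, 3, 4): 14 + 24 + 2 + (-1) = 39
σ = (1, 2, 4, 3): 14 + 24 + 28 + 2 = 68
σ = (1, 3, 2, 4): 14 + 12 + 6 + (-1) = 31
σ = (1, 3, 4, 2): 14 + 12 + 28 + (-3) = 51
σ = (1, 4, 2, 3): 14 + 20 + 6 + 2 = 42
σ = (1, 4, 3, 2): 14 + 20 + 2 + (-3) = 33
σ = (2, 1, 3, 4): 14 + 10 + 2 + (-1) = 25
σ = (2, 1, 4, 3): 14 + 10 + 28 + 2 = 54
σ = (2, 3, 1, 4): 14 + 12 + 19 + (-1) = 44
σ = (2, 3, 4, 1): 14 + 12 + 28 + (-8) = 46
σ = (2, 4, 1, 3): 14 + 20 + 19 + 2 = 55
σ = (2, 4, 3, 1): 14 + 20 + 2 + (-8) = 28
σ = (3, 1, 2, 4): 4 + 10 + 6 + (-1) = 19
σ = (3, 1, 4, 2): 4 + 10 + 28 + (-3) = 39
σ = (3, 2, 1, 4): 4 + 24 + 19 + (-1) = 46
σ = (3, 2, 4, 1): 4 + 24 + 28 + (-8) = 48
σ = (3, 4, 1, 2): 4 + 20 + 19 + (-3) = 40
σ = (3, 4, 2, 1): 4 + 20 + 6 + (-8) = 22
σ = (4, 1, 2, 3): 2 + 10 + 6 + 2 = 20
σ = (4, 1, 3, 2): 2 + 10 + 2 + (-3) = 11
σ = (4, 2, 1, 3): 2 + 24 + 19 + 2 = 47
σ = (4, 2, 3, 1): 2 + 24 + 2 + (-8) = 20
σ = (4, 3, 1, 2): 2 + 12 + 19 + (-3) = 30
σ = (4, 3, 2, 1): 2 + 12 + 6 + (-8) = 12
Optimal value attained by: σ = (4, 1, 3, 2).
Answer: det⊕(T) = 11; verdict: NONSINGULAR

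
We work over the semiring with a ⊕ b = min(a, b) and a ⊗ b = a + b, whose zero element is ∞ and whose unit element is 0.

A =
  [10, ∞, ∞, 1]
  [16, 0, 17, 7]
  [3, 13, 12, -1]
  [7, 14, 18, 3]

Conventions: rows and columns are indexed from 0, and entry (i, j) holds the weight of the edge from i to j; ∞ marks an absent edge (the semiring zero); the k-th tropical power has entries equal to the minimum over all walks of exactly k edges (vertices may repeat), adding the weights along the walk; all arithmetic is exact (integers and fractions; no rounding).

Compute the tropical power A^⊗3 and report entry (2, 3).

A^⊗2:
  [8, 15, 19, 4]
  [14, 0, 17, 7]
  [6, 13, 17, 2]
  [10, 14, 21, 6]
A^⊗3:
  [11, 15, 22, 7]
  [14, 0, 17, 7]
  [9, 13, 20, 5]
  [13, 14, 24, 9]
Key observation: the optimum is the walk 2->3->3->3, with weight (-1) + 3 + 3 = 5.
Optimal value attained by: walk 2->3->3->3.
Answer: (A^⊗3)[2][3] = 5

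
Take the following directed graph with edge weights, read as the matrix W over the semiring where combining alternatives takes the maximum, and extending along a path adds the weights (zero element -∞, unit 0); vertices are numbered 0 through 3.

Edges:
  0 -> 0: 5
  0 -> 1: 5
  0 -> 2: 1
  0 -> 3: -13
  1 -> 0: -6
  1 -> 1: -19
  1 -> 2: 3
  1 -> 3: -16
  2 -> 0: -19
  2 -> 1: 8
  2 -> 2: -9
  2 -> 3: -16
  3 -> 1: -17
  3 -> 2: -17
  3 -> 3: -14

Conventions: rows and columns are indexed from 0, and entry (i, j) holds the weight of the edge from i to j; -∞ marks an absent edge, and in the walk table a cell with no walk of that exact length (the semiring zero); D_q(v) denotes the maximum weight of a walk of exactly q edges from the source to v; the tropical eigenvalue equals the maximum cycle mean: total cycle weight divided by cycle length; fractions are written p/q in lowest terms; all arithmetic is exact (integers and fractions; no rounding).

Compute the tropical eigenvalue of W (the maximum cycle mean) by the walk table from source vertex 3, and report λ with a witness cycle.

q=0: [-∞, -∞, -∞, 0]
q=1: [-∞, -17, -17, -14]
q=2: [-23, -9, -14, -28]
q=3: [-15, -6, -6, -25]
q=4: [-10, 2, -3, -22]
Optimal cycle mean attained by: cycle 1->2->1, total 3 + 8, length 2.
Answer: λ = 11/2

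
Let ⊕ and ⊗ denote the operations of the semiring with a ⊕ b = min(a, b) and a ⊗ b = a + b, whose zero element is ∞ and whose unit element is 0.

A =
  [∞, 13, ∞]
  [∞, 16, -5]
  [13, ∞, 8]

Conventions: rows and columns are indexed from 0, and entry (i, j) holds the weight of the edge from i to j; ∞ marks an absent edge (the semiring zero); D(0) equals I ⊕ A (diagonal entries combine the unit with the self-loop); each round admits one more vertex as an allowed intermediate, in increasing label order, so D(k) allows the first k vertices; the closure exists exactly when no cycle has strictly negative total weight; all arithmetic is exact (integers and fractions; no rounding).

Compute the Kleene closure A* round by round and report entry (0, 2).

D(0):
  [0, 13, ∞]
  [∞, 0, -5]
  [13, ∞, 0]
D(1):
  [0, 13, ∞]
  [∞, 0, -5]
  [13, 26, 0]
D(2):
  [0, 13, 8]
  [∞, 0, -5]
  [13, 26, 0]
D(3):
  [0, 13, 8]
  [8, 0, -5]
  [13, 26, 0]
Answer: A*[0][2] = 8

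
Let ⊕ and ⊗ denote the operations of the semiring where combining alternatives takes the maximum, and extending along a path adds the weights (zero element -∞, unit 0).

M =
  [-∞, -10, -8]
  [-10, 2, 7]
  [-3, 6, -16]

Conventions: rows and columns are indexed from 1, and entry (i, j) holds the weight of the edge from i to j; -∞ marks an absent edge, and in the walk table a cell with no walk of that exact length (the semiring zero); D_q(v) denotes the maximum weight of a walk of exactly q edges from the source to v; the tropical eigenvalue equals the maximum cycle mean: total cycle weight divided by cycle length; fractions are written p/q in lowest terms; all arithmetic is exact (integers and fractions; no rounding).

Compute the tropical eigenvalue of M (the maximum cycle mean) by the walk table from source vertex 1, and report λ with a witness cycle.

q=0: [0, -∞, -∞]
q=1: [-∞, -10, -8]
q=2: [-11, -2, -3]
q=3: [-6, 3, 5]
Optimal cycle mean attained by: cycle 2->3->2, total 7 + 6, length 2.
Answer: λ = 13/2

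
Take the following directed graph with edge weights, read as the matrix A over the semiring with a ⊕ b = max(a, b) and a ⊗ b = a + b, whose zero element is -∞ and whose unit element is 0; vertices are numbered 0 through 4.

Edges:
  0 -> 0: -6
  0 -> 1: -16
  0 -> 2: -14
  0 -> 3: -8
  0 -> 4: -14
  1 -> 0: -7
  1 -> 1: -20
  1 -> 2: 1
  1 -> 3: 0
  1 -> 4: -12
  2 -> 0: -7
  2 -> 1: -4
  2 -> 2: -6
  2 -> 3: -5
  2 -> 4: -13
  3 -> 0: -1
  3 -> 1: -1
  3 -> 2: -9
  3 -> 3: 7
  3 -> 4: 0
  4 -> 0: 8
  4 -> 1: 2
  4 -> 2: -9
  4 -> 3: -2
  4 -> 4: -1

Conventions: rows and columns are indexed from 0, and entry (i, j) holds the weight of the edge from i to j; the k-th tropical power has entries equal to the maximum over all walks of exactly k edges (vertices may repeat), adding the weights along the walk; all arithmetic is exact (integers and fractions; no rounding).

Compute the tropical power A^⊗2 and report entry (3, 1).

A^⊗2:
  [-6, -9, -15, -1, -8]
  [-1, -1, -5, 7, 0]
  [-5, -6, -3, 2, -5]
  [8, 6, 0, 14, 7]
  [7, 1, 3, 5, -2]
Key observation: the optimum is the walk 3->3->1, with weight 7 + (-1) = 6.
Optimal value attained by: walk 3->3->1.
Answer: (A^⊗2)[3][1] = 6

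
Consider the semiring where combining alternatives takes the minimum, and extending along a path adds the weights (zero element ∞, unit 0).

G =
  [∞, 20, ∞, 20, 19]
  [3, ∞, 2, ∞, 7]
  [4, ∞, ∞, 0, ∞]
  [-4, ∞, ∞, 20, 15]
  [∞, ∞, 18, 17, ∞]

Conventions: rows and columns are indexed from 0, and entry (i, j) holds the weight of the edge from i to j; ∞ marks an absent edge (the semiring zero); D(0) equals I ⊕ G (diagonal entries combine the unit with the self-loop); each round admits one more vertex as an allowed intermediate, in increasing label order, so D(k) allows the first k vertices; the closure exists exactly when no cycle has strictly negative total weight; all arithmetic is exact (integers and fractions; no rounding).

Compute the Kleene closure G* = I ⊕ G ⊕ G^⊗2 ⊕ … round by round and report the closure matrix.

D(0):
  [0, 20, ∞, 20, 19]
  [3, 0, 2, ∞, 7]
  [4, ∞, 0, 0, ∞]
  [-4, ∞, ∞, 0, 15]
  [∞, ∞, 18, 17, 0]
D(1):
  [0, 20, ∞, 20, 19]
  [3, 0, 2, 23, 7]
  [4, 24, 0, 0, 23]
  [-4, 16, ∞, 0, 15]
  [∞, ∞, 18, 17, 0]
D(2):
  [0, 20, 22, 20, 19]
  [3, 0, 2, 23, 7]
  [4, 24, 0, 0, 23]
  [-4, 16, 18, 0, 15]
  [∞, ∞, 18, 17, 0]
D(3):
  [0, 20, 22, 20, 19]
  [3, 0, 2, 2, 7]
  [4, 24, 0, 0, 23]
  [-4, 16, 18, 0, 15]
  [22, 42, 18, 17, 0]
D(4):
  [0, 20, 22, 20, 19]
  [-2, 0, 2, 2, 7]
  [-4, 16, 0, 0, 15]
  [-4, 16, 18, 0, 15]
  [13, 33, 18, 17, 0]
D(5):
  [0, 20, 22, 20, 19]
  [-2, 0, 2, 2, 7]
  [-4, 16, 0, 0, 15]
  [-4, 16, 18, 0, 15]
  [13, 33, 18, 17, 0]
Answer: G* = [[0, 20, 22, 20, 19], [-2, 0, 2, 2, 7], [-4, 16, 0, 0, 15], [-4, 16, 18, 0, 15], [13, 33, 18, 17, 0]]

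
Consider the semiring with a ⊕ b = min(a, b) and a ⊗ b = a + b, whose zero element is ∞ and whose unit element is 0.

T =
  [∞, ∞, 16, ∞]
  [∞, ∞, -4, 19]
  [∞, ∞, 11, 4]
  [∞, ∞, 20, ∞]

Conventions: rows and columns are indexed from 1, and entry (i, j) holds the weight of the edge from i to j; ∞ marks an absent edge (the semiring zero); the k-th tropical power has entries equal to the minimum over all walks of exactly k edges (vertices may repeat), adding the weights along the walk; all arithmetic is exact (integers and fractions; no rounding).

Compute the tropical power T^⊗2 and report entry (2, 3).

T^⊗2:
  [∞, ∞, 27, 20]
  [∞, ∞, 7, 0]
  [∞, ∞, 22, 15]
  [∞, ∞, 31, 24]
Key observation: the optimum is the walk 2->3->3, with weight (-4) + 11 = 7.
Optimal value attained by: walk 2->3->3.
Answer: (T^⊗2)[2][3] = 7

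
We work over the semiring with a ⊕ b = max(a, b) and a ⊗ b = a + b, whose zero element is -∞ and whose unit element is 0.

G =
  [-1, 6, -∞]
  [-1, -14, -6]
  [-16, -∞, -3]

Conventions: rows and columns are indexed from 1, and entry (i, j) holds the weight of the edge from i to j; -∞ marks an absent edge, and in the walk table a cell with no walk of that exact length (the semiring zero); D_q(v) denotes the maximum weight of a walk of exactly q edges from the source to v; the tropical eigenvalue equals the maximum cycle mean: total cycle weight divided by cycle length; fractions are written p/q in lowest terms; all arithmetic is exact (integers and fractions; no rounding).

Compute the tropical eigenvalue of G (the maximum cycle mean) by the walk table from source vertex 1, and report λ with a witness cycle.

q=0: [0, -∞, -∞]
q=1: [-1, 6, -∞]
q=2: [5, 5, 0]
q=3: [4, 11, -1]
Optimal cycle mean attained by: cycle 1->2->1, total 6 + (-1), length 2.
Answer: λ = 5/2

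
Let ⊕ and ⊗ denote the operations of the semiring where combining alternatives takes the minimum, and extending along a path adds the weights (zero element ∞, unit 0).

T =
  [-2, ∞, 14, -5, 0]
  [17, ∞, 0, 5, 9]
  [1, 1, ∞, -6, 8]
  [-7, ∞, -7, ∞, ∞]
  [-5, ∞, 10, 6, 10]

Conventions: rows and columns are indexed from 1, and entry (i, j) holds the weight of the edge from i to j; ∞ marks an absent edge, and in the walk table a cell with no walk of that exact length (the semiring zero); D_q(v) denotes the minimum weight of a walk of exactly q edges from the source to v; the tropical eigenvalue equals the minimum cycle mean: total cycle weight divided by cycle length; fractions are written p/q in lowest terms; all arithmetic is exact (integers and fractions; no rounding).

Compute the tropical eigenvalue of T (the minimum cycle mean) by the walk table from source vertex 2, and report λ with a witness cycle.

q=0: [∞, 0, ∞, ∞, ∞]
q=1: [17, ∞, 0, 5, 9]
q=2: [-2, 1, -2, -6, 8]
q=3: [-13, -1, -13, -8, -2]
q=4: [-15, -12, -15, -19, -13]
q=5: [-26, -14, -26, -21, -15]
Optimal cycle mean attained by: cycle 3->4->3, total (-6) + (-7), length 2.
Answer: λ = -13/2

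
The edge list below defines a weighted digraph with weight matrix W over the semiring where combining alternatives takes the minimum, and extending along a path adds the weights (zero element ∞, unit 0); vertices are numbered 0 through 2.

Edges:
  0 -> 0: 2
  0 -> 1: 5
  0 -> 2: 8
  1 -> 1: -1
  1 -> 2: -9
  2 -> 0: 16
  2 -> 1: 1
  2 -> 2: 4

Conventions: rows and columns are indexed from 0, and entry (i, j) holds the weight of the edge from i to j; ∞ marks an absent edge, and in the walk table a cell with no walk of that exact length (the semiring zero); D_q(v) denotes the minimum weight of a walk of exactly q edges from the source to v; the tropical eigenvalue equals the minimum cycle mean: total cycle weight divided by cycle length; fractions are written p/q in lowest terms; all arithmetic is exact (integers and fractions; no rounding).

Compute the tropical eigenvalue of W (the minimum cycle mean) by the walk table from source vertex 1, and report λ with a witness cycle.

q=0: [∞, 0, ∞]
q=1: [∞, -1, -9]
q=2: [7, -8, -10]
q=3: [6, -9, -17]
Optimal cycle mean attained by: cycle 1->2->1, total (-9) + 1, length 2.
Answer: λ = -4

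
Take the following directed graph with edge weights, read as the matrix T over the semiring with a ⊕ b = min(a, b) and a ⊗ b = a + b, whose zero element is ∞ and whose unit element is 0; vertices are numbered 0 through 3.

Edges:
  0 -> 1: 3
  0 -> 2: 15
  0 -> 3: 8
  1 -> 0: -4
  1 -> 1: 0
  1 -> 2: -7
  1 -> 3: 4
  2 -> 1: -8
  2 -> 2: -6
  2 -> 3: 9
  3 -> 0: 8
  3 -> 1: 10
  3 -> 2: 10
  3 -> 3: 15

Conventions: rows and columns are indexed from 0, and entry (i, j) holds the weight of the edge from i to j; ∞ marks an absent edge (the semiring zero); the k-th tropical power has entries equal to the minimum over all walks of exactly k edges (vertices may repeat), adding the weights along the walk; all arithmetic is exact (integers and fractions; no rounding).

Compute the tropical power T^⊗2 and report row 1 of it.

T^⊗2:
  [-1, 3, -4, 7]
  [-4, -15, -13, 2]
  [-12, -14, -15, -4]
  [6, 2, 3, 14]
Answer: row 1 of T^⊗2 = [-4, -15, -13, 2]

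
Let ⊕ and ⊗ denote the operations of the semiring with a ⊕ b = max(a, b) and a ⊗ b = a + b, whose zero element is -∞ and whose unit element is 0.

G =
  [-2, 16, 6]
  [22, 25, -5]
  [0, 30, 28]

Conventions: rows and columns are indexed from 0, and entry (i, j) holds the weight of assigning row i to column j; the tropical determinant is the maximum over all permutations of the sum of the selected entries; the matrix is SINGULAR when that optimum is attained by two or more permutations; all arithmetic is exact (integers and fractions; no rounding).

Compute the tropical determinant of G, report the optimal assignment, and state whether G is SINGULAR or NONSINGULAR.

σ = (0, 1, 2): (-2) + 25 + 28 = 51
σ = (0, 2, 1): (-2) + (-5) + 30 = 23
σ = (1, 0, 2): 16 + 22 + 28 = 66
σ = (1, 2, 0): 16 + (-5) + 0 = 11
σ = (2, 0, 1): 6 + 22 + 30 = 58
σ = (2, 1, 0): 6 + 25 + 0 = 31
Optimal value attained by: σ = (1, 0, 2).
Answer: det⊕(G) = 66; verdict: NONSINGULAR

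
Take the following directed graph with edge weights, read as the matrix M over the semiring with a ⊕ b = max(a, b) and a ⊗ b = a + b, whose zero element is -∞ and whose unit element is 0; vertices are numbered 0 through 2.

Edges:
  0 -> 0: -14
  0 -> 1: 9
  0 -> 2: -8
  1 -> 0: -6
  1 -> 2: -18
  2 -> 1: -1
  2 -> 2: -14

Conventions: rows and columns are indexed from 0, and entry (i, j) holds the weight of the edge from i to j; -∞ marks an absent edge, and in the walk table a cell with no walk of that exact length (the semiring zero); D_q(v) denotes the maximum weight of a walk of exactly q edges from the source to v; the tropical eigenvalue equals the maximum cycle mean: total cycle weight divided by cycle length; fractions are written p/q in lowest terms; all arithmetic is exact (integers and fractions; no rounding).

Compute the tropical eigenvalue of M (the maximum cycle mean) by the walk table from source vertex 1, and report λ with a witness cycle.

q=0: [-∞, 0, -∞]
q=1: [-6, -∞, -18]
q=2: [-20, 3, -14]
q=3: [-3, -11, -15]
Optimal cycle mean attained by: cycle 0->1->0, total 9 + (-6), length 2.
Answer: λ = 3/2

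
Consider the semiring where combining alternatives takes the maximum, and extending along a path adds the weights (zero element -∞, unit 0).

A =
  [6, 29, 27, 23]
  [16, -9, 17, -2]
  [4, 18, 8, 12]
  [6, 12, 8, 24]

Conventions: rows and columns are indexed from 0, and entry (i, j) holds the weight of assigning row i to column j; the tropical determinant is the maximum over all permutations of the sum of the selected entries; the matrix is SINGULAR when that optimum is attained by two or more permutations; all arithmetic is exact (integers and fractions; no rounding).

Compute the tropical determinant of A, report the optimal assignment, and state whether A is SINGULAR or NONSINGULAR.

σ = (0, 1, 2, 3): 6 + (-9) + 8 + 24 = 29
σ = (0, 1, 3, 2): 6 + (-9) + 12 + 8 = 17
σ = (0, 2, 1, 3): 6 + 17 + 18 + 24 = 65
σ = (0, 2, 3, 1): 6 + 17 + 12 + 12 = 47
σ = (0, 3, 1, 2): 6 + (-2) + 18 + 8 = 30
σ = (0, 3, 2, 1): 6 + (-2) + 8 + 12 = 24
σ = (1, 0, 2, 3): 29 + 16 + 8 + 24 = 77
σ = (1, 0, 3, 2): 29 + 16 + 12 + 8 = 65
σ = (1, 2, 0, 3): 29 + 17 + 4 + 24 = 74
σ = (1, 2, 3, 0): 29 + 17 + 12 + 6 = 64
σ = (1, 3, 0, 2): 29 + (-2) + 4 + 8 = 39
σ = (1, 3, 2, 0): 29 + (-2) + 8 + 6 = 41
σ = (2, 0, 1, 3): 27 + 16 + 18 + 24 = 85
σ = (2, 0, 3, 1): 27 + 16 + 12 + 12 = 67
σ = (2, 1, 0, 3): 27 + (-9) + 4 + 24 = 46
σ = (2, 1, 3, 0): 27 + (-9) + 12 + 6 = 36
σ = (2, 3, 0, 1): 27 + (-2) + 4 + 12 = 41
σ = (2, 3, 1, 0): 27 + (-2) + 18 + 6 = 49
σ = (3, 0, 1, 2): 23 + 16 + 18 + 8 = 65
σ = (3, 0, 2, 1): 23 + 16 + 8 + 12 = 59
σ = (3, 1, 0, 2): 23 + (-9) + 4 + 8 = 26
σ = (3, 1, 2, 0): 23 + (-9) + 8 + 6 = 28
σ = (3, 2, 0, 1): 23 + 17 + 4 + 12 = 56
σ = (3, 2, 1, 0): 23 + 17 + 18 + 6 = 64
Optimal value attained by: σ = (2, 0, 1, 3).
Answer: det⊕(A) = 85; verdict: NONSINGULAR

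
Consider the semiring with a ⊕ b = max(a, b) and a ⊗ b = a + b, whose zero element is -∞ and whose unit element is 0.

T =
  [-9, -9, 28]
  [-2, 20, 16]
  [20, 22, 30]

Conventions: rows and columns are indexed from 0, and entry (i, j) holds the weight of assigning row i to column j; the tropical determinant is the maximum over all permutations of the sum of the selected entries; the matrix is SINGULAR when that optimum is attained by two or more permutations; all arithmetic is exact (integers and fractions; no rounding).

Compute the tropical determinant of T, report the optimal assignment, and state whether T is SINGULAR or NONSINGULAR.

σ = (0, 1, 2): (-9) + 20 + 30 = 41
σ = (0, 2, 1): (-9) + 16 + 22 = 29
σ = (1, 0, 2): (-9) + (-2) + 30 = 19
σ = (1, 2, 0): (-9) + 16 + 20 = 27
σ = (2, 0, 1): 28 + (-2) + 22 = 48
σ = (2, 1, 0): 28 + 20 + 20 = 68
Optimal value attained by: σ = (2, 1, 0).
Answer: det⊕(T) = 68; verdict: NONSINGULAR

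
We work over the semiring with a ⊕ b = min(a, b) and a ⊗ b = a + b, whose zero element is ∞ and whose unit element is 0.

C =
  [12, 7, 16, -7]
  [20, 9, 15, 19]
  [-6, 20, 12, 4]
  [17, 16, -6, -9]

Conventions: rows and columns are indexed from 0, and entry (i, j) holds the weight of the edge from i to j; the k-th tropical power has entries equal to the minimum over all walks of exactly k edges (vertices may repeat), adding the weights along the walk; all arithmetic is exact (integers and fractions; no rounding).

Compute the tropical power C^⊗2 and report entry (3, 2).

C^⊗2:
  [10, 9, -13, -16]
  [9, 18, 13, 10]
  [6, 1, -2, -13]
  [-12, 7, -15, -18]
Key observation: the optimum is the walk 3->3->2, with weight (-9) + (-6) = -15.
Optimal value attained by: walk 3->3->2.
Answer: (C^⊗2)[3][2] = -15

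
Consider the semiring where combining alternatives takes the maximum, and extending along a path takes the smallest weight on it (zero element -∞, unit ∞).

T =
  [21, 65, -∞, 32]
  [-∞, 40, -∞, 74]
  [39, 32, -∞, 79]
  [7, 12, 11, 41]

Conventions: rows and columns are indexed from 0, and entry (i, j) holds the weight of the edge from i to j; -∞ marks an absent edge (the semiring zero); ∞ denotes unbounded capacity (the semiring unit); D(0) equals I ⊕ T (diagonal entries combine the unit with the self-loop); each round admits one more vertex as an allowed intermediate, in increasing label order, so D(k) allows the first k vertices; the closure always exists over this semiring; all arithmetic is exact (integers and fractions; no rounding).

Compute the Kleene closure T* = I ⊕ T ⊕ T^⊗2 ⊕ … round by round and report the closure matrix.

D(0):
  [∞, 65, -∞, 32]
  [-∞, ∞, -∞, 74]
  [39, 32, ∞, 79]
  [7, 12, 11, ∞]
D(1):
  [∞, 65, -∞, 32]
  [-∞, ∞, -∞, 74]
  [39, 39, ∞, 79]
  [7, 12, 11, ∞]
D(2):
  [∞, 65, -∞, 65]
  [-∞, ∞, -∞, 74]
  [39, 39, ∞, 79]
  [7, 12, 11, ∞]
D(3):
  [∞, 65, -∞, 65]
  [-∞, ∞, -∞, 74]
  [39, 39, ∞, 79]
  [11, 12, 11, ∞]
D(4):
  [∞, 65, 11, 65]
  [11, ∞, 11, 74]
  [39, 39, ∞, 79]
  [11, 12, 11, ∞]
Answer: T* = [[∞, 65, 11, 65], [11, ∞, 11, 74], [39, 39, ∞, 79], [11, 12, 11, ∞]]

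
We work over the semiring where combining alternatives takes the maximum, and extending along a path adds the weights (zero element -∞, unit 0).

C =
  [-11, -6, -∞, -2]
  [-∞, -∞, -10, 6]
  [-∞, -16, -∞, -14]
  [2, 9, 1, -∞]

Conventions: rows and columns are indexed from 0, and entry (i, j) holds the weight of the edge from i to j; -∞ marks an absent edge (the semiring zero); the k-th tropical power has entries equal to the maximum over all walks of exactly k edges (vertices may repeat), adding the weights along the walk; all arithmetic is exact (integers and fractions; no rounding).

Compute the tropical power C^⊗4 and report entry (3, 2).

C^⊗2:
  [0, 7, -1, 0]
  [8, 15, 7, -24]
  [-12, -5, -13, -10]
  [-9, -4, -1, 15]
C^⊗3:
  [2, 9, 1, 13]
  [-3, 2, 5, 21]
  [-8, -1, -9, 1]
  [17, 24, 16, 2]
C^⊗4:
  [15, 22, 14, 15]
  [23, 30, 22, 8]
  [3, 10, 2, 5]
  [6, 11, 14, 30]
Key observation: the optimum is the walk 3->1->3->1->2, with weight 9 + 6 + 9 + (-10) = 14.
Optimal value attained by: walk 3->1->3->1->2.
Answer: (C^⊗4)[3][2] = 14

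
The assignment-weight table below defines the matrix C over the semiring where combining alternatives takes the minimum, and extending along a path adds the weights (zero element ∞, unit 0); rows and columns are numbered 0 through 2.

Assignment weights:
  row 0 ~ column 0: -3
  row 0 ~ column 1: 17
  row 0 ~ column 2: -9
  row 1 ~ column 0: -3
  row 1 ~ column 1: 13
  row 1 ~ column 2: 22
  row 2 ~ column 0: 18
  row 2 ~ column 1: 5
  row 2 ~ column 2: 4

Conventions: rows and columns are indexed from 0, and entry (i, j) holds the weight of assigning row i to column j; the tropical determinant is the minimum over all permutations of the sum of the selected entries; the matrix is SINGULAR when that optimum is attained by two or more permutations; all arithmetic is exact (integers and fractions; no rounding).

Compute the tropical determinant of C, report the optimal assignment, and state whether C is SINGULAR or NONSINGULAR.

σ = (0, 1, 2): (-3) + 13 + 4 = 14
σ = (0, 2, 1): (-3) + 22 + 5 = 24
σ = (1, 0, 2): 17 + (-3) + 4 = 18
σ = (1, 2, 0): 17 + 22 + 18 = 57
σ = (2, 0, 1): (-9) + (-3) + 5 = -7
σ = (2, 1, 0): (-9) + 13 + 18 = 22
Optimal value attained by: σ = (2, 0, 1).
Answer: det⊕(C) = -7; verdict: NONSINGULAR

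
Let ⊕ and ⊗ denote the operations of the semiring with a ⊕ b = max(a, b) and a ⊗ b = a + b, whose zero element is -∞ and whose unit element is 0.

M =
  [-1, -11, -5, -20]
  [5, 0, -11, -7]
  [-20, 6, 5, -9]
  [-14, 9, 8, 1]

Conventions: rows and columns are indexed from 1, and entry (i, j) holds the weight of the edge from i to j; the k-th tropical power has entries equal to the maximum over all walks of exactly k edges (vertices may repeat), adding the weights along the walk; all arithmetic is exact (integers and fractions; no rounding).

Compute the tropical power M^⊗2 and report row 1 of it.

M^⊗2:
  [-2, 1, 0, -14]
  [5, 2, 1, -6]
  [11, 11, 10, -1]
  [14, 14, 13, 2]
Answer: row 1 of M^⊗2 = [-2, 1, 0, -14]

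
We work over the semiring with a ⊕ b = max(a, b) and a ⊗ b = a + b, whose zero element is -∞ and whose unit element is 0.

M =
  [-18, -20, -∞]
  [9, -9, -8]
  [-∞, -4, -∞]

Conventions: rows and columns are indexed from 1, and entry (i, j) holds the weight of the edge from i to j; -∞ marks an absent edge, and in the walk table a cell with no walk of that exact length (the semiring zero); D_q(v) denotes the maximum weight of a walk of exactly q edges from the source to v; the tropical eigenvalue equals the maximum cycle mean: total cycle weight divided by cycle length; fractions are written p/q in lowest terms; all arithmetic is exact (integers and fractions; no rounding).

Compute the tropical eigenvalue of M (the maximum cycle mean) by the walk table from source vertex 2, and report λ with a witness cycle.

q=0: [-∞, 0, -∞]
q=1: [9, -9, -8]
q=2: [0, -11, -17]
q=3: [-2, -20, -19]
Optimal cycle mean attained by: cycle 1->2->1, total (-20) + 9, length 2.
Answer: λ = -11/2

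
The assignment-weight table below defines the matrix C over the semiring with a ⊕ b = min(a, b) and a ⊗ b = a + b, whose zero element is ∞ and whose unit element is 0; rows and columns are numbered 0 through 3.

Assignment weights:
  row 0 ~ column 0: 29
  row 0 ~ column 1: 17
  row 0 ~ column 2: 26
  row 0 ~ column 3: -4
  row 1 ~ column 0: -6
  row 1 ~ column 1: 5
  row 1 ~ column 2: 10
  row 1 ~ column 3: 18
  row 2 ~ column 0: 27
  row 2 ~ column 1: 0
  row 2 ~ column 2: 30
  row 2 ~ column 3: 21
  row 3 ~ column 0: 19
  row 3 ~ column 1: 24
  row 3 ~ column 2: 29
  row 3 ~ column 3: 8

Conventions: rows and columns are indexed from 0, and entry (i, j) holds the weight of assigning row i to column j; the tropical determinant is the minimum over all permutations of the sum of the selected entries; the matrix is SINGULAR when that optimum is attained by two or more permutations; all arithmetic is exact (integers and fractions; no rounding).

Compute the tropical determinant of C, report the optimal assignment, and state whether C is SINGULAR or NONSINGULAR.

σ = (0, 1, 2, 3): 29 + 5 + 30 + 8 = 72
σ = (0, 1, 3, 2): 29 + 5 + 21 + 29 = 84
σ = (0, 2, 1, 3): 29 + 10 + 0 + 8 = 47
σ = (0, 2, 3, 1): 29 + 10 + 21 + 24 = 84
σ = (0, 3, 1, 2): 29 + 18 + 0 + 29 = 76
σ = (0, 3, 2, 1): 29 + 18 + 30 + 24 = 101
σ = (1, 0, 2, 3): 17 + (-6) + 30 + 8 = 49
σ = (1, 0, 3, 2): 17 + (-6) + 21 + 29 = 61
σ = (1, 2, 0, 3): 17 + 10 + 27 + 8 = 62
σ = (1, 2, 3, 0): 17 + 10 + 21 + 19 = 67
σ = (1, 3, 0, 2): 17 + 18 + 27 + 29 = 91
σ = (1, 3, 2, 0): 17 + 18 + 30 + 19 = 84
σ = (2, 0, 1, 3): 26 + (-6) + 0 + 8 = 28
σ = (2, 0, 3, 1): 26 + (-6) + 21 + 24 = 65
σ = (2, 1, 0, 3): 26 + 5 + 27 + 8 = 66
σ = (2, 1, 3, 0): 26 + 5 + 21 + 19 = 71
σ = (2, 3, 0, 1): 26 + 18 + 27 + 24 = 95
σ = (2, 3, 1, 0): 26 + 18 + 0 + 19 = 63
σ = (3, 0, 1, 2): (-4) + (-6) + 0 + 29 = 19
σ = (3, 0, 2, 1): (-4) + (-6) + 30 + 24 = 44
σ = (3, 1, 0, 2): (-4) + 5 + 27 + 29 = 57
σ = (3, 1, 2, 0): (-4) + 5 + 30 + 19 = 50
σ = (3, 2, 0, 1): (-4) + 10 + 27 + 24 = 57
σ = (3, 2, 1, 0): (-4) + 10 + 0 + 19 = 25
Optimal value attained by: σ = (3, 0, 1, 2).
Answer: det⊕(C) = 19; verdict: NONSINGULAR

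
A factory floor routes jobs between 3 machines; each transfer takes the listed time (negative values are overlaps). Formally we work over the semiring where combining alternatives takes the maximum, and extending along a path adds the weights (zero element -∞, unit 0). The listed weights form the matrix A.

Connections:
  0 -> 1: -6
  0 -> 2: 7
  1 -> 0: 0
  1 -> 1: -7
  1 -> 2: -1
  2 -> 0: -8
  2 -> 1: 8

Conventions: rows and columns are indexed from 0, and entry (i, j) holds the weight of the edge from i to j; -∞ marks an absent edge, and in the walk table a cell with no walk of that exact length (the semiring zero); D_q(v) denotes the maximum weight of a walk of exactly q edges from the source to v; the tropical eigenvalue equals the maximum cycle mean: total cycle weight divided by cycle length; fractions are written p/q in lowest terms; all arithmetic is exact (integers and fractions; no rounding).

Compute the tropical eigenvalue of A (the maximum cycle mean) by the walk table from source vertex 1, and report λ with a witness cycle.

q=0: [-∞, 0, -∞]
q=1: [0, -7, -1]
q=2: [-7, 7, 7]
q=3: [7, 15, 6]
Optimal cycle mean attained by: cycle 0->2->1->0, total 7 + 8 + 0, length 3.
Answer: λ = 5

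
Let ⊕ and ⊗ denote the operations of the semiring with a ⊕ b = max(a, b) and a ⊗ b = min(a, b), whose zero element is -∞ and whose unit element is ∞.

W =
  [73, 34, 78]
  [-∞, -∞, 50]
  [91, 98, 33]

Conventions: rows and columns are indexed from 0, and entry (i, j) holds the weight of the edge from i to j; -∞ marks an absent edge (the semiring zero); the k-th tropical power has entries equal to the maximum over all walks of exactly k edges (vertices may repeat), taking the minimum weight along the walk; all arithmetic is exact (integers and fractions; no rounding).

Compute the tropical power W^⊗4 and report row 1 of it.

W^⊗2:
  [78, 78, 73]
  [50, 50, 33]
  [73, 34, 78]
W^⊗3:
  [73, 73, 78]
  [50, 34, 50]
  [78, 78, 73]
W^⊗4:
  [78, 78, 73]
  [50, 50, 50]
  [73, 73, 78]
Answer: row 1 of W^⊗4 = [50, 50, 50]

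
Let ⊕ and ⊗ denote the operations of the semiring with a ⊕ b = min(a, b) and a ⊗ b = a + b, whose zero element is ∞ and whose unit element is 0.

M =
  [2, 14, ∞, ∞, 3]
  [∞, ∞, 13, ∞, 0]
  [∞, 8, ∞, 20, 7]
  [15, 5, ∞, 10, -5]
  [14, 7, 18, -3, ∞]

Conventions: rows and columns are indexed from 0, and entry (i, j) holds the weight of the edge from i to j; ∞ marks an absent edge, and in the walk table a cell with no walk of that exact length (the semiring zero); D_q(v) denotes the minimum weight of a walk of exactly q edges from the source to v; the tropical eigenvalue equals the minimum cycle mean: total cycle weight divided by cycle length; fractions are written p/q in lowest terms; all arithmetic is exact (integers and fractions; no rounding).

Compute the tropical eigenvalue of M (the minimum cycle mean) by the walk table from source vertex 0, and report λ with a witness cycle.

q=0: [0, ∞, ∞, ∞, ∞]
q=1: [2, 14, ∞, ∞, 3]
q=2: [4, 10, 21, 0, 5]
q=3: [6, 5, 23, 2, -5]
q=4: [8, 2, 13, -8, -3]
q=5: [7, -3, 15, -6, -13]
Optimal cycle mean attained by: cycle 3->4->3, total (-5) + (-3), length 2.
Answer: λ = -4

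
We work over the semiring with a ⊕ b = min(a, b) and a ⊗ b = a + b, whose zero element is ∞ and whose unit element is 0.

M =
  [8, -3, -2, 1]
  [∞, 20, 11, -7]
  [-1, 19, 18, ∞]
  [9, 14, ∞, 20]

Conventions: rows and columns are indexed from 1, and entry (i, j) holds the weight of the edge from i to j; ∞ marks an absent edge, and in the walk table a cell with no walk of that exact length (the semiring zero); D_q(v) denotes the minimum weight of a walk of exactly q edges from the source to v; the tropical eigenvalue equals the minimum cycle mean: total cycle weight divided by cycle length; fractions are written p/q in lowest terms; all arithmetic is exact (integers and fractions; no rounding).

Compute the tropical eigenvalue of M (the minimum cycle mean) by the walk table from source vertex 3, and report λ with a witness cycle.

q=0: [∞, ∞, 0, ∞]
q=1: [-1, 19, 18, ∞]
q=2: [7, -4, -3, 0]
q=3: [-4, 4, 5, -11]
q=4: [-2, -7, -6, -3]
Optimal cycle mean attained by: cycle 1->3->1, total (-2) + (-1), length 2.
Answer: λ = -3/2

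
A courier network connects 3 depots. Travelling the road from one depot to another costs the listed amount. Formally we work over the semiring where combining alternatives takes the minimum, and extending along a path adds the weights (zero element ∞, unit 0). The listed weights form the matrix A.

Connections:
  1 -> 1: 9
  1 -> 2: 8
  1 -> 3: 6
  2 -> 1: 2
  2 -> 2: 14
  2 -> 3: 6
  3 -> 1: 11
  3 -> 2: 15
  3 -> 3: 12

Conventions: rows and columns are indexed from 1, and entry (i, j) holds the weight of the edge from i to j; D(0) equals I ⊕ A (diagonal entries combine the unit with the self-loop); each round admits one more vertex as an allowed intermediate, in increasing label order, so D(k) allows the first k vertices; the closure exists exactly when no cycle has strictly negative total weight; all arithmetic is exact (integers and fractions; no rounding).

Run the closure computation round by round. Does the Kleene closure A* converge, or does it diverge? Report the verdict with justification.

D(0):
  [0, 8, 6]
  [2, 0, 6]
  [11, 15, 0]
D(1):
  [0, 8, 6]
  [2, 0, 6]
  [11, 15, 0]
D(2):
  [0, 8, 6]
  [2, 0, 6]
  [11, 15, 0]
D(3):
  [0, 8, 6]
  [2, 0, 6]
  [11, 15, 0]
Key observation: every diagonal entry stays at the unit through all rounds, so no improving cycle exists.
Answer: CONVERGES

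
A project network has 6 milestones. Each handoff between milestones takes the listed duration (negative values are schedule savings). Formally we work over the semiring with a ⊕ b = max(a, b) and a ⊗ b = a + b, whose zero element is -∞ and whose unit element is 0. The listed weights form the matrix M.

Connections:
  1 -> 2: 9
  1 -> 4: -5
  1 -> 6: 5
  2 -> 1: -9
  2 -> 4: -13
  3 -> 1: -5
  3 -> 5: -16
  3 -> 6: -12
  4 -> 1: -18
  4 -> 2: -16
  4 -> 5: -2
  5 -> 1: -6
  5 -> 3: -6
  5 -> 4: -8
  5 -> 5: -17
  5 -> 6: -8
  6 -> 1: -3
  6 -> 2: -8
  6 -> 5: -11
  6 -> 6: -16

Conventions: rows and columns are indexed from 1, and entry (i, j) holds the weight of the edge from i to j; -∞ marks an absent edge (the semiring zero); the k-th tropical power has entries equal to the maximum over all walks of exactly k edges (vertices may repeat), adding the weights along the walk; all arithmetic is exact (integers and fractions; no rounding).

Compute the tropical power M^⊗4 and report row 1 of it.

M^⊗2:
  [2, -3, -∞, -4, -6, -11]
  [-31, 0, -∞, -14, -15, -4]
  [-15, 4, -22, -10, -23, 0]
  [-8, -9, -8, -10, -19, -10]
  [-11, 3, -23, -11, -10, -1]
  [-17, 6, -17, -8, -27, 2]
M^⊗3:
  [-12, 11, -12, -3, -6, 7]
  [-7, -12, -21, -13, -15, -20]
  [-3, -6, -29, -9, -11, -10]
  [-13, 1, -25, -13, -12, -3]
  [-4, -2, -16, -10, -12, -6]
  [-1, -6, -33, -7, -9, -12]
M^⊗4:
  [4, -1, -12, -2, -4, -7]
  [-21, 2, -21, -12, -15, -2]
  [-13, 6, -17, -8, -11, 2]
  [-6, -4, -18, -12, -14, -8]
  [-9, 5, -18, -9, -12, 1]
  [-15, 8, -15, -6, -9, 4]
Answer: row 1 of M^⊗4 = [4, -1, -12, -2, -4, -7]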